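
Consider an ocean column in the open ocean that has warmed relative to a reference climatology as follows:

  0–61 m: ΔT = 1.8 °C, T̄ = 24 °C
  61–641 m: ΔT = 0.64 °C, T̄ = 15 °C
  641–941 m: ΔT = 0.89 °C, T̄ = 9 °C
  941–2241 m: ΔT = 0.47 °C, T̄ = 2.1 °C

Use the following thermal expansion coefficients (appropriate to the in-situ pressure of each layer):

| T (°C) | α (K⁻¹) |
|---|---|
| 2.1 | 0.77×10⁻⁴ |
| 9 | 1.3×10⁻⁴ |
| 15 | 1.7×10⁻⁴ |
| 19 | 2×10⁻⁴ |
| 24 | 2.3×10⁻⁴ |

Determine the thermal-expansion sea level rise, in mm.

170 mm of thermosteric rise

Layer 1 at 24 °C → α = 2.3×10⁻⁴ K⁻¹
Layer 2 at 15 °C → α = 1.7×10⁻⁴ K⁻¹
Layer 3 at 9 °C → α = 1.3×10⁻⁴ K⁻¹
Layer 4 at 2.1 °C → α = 0.77×10⁻⁴ K⁻¹
Layer 1: 2.3×10⁻⁴ × 1.8 × 61 = 0.025254 m
Layer 2: 1.7×10⁻⁴ × 580 × 0.64 = 0.063104 m
Layer 3: 0.89 × 1.3×10⁻⁴ × 300 = 0.03471 m
Layer 4: 1300 × 0.47 × 0.77×10⁻⁴ = 0.047047 m
Δh = 0.025254 + 0.063104 + 0.03471 + 0.047047 = 0.170115 m ≈ 170 mm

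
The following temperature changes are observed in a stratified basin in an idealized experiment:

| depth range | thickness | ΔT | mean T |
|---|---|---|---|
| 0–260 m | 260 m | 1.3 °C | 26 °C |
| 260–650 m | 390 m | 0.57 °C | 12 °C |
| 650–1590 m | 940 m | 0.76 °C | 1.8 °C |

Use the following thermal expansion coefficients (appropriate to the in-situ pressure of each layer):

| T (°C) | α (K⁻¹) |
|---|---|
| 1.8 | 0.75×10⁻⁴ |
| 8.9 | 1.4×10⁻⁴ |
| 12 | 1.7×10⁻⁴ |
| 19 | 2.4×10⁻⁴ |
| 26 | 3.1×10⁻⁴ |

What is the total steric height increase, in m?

about 0.196 m

Layer 1 at 26 °C → α = 3.1×10⁻⁴ K⁻¹
Layer 2 at 12 °C → α = 1.7×10⁻⁴ K⁻¹
Layer 3 at 1.8 °C → α = 0.75×10⁻⁴ K⁻¹
Layer 1: 1.3 × 3.1×10⁻⁴ × 260 = 0.10478 m
0.57 × 1.7×10⁻⁴ × 390 = 0.037791 m
650–1590 m: 940 × 0.76 × 0.75×10⁻⁴ = 0.05358 m
Δh = 0.10478 + 0.037791 + 0.05358 = 0.196151 m ≈ 0.196 m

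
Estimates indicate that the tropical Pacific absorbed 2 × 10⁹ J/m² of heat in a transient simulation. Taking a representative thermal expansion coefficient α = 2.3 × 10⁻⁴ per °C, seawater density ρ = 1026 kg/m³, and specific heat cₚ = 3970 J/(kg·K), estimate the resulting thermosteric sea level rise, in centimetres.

Δh = αQ/(ρcₚ) = 2.3×10⁻⁴ × 2×10⁹ / (1026 × 3970) ≈ 0.11293 m

about 11.3 cm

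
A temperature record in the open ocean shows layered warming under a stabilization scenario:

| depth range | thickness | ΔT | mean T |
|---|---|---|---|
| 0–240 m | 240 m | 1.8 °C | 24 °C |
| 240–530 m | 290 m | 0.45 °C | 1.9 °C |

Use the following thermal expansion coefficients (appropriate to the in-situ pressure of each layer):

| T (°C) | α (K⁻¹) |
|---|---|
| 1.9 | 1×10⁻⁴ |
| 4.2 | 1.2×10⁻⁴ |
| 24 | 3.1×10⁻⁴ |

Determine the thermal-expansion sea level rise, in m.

Layer 1 at 24 °C → α = 3.1×10⁻⁴ K⁻¹
Layer 2 at 1.9 °C → α = 1×10⁻⁴ K⁻¹
Layer 1: 3.1×10⁻⁴ × 1.8 × 240 = 0.13392 m
240–530 m: 290 × 1×10⁻⁴ × 0.45 = 0.01305 m
Δh = 0.13392 + 0.01305 = 0.14697 m

0.15 m of thermosteric rise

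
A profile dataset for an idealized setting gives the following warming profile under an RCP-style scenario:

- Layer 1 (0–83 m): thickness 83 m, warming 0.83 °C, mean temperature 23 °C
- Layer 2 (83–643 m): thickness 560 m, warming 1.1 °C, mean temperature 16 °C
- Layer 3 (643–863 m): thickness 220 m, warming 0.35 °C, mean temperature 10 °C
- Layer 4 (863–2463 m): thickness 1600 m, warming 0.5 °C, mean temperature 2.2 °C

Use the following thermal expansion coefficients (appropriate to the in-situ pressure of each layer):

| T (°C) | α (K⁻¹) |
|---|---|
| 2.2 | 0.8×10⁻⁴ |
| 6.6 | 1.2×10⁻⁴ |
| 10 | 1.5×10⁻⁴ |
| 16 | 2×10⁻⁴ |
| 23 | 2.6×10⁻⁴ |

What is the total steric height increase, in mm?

Layer 1 at 23 °C → α = 2.6×10⁻⁴ K⁻¹
Layer 2 at 16 °C → α = 2×10⁻⁴ K⁻¹
Layer 3 at 10 °C → α = 1.5×10⁻⁴ K⁻¹
Layer 4 at 2.2 °C → α = 0.8×10⁻⁴ K⁻¹
0–83 m: 0.83 × 2.6×10⁻⁴ × 83 = 0.0179114 m
560 × 1.1 × 2×10⁻⁴ = 0.12320 m
220 × 1.5×10⁻⁴ × 0.35 = 0.01155 m
863–2463 m: 1600 × 0.5 × 0.8×10⁻⁴ = 0.06400 m
Δh = 0.0179114 + 0.12320 + 0.01155 + 0.06400 = 0.2166614 m

about 217 mm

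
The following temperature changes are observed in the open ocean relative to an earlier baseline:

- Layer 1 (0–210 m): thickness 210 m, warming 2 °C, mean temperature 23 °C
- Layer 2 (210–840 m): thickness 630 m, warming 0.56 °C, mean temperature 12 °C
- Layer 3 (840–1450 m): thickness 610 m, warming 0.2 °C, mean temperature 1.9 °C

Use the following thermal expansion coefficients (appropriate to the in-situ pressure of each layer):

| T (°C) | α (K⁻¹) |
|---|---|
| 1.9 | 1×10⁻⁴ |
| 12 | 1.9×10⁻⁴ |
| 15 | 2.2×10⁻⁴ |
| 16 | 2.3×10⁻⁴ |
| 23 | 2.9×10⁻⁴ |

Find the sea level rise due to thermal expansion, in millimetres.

Layer 1 at 23 °C → α = 2.9×10⁻⁴ K⁻¹
Layer 2 at 12 °C → α = 1.9×10⁻⁴ K⁻¹
Layer 3 at 1.9 °C → α = 1×10⁻⁴ K⁻¹
Layer 1: 2.9×10⁻⁴ × 2 × 210 = 0.12180 m
Layer 2: 1.9×10⁻⁴ × 0.56 × 630 = 0.067032 m
Layer 3: 0.2 × 1×10⁻⁴ × 610 = 0.01220 m
Δh = 0.12180 + 0.067032 + 0.01220 = 0.201032 m

Δh = 200 mm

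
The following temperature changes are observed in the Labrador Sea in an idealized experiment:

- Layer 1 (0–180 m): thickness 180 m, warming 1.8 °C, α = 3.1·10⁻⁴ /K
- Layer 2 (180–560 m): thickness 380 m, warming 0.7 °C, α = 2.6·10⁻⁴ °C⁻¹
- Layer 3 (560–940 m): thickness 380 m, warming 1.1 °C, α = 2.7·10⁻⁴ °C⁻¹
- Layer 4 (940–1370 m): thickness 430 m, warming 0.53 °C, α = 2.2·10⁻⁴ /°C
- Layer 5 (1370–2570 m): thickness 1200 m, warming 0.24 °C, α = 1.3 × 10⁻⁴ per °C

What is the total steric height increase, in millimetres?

Layer 1: 1.8 × 180 × 3.1×10⁻⁴ = 0.10044 m
180–560 m: 0.7 × 2.6×10⁻⁴ × 380 = 0.06916 m
560–940 m: 1.1 × 2.7×10⁻⁴ × 380 = 0.11286 m
2.2×10⁻⁴ × 430 × 0.53 = 0.050138 m
Layer 5: 0.24 × 1.3×10⁻⁴ × 1200 = 0.03744 m
Δh = 0.10044 + 0.06916 + 0.11286 + 0.050138 + 0.03744 = 0.370038 m

370 mm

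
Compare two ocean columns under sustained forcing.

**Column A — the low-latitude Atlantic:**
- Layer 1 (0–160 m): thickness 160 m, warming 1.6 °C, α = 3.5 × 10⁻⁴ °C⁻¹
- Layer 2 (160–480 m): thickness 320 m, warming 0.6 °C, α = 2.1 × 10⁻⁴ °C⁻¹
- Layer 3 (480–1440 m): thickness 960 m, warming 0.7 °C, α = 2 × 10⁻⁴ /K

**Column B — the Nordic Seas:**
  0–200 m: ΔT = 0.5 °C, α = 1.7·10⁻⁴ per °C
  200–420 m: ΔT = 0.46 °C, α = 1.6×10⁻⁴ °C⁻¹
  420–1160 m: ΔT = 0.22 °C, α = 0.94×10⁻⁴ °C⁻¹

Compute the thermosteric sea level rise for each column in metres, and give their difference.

Δh_A ≈ 0.264 m, Δh_B ≈ 0.0485 m; difference ≈ 0.216 m

A 1.6 × 160 × 3.5×10⁻⁴ = 0.08960 m
A Layer 2: 0.6 × 320 × 2.1×10⁻⁴ = 0.04032 m
A 2×10⁻⁴ × 0.7 × 960 = 0.13440 m
A total: 0.26432 m
B Layer 1: 1.7×10⁻⁴ × 200 × 0.5 = 0.01700 m
B 1.6×10⁻⁴ × 0.46 × 220 = 0.016192 m
B 420–1160 m: 0.94×10⁻⁴ × 0.22 × 740 = 0.0153032 m
B total: 0.0484952 m
Difference: 0.26432 − 0.0484952 = 0.2158248 m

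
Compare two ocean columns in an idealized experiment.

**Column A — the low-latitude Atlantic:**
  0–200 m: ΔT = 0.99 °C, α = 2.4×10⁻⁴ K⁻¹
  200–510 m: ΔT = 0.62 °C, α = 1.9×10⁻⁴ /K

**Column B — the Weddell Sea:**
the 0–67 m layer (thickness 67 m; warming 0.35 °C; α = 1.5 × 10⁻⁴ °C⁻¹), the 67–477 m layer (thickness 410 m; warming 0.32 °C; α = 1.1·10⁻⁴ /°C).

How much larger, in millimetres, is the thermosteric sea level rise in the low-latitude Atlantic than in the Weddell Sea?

A 2.4×10⁻⁴ × 0.99 × 200 = 0.04752 m
A 200–510 m: 1.9×10⁻⁴ × 310 × 0.62 = 0.036518 m
A total: 0.084038 m
B Layer 1: 0.35 × 67 × 1.5×10⁻⁴ = 0.0035175 m
B Layer 2: 0.32 × 410 × 1.1×10⁻⁴ = 0.014432 m
B total: 0.0179495 m
Difference: 0.084038 − 0.0179495 = 0.0660885 m

66 mm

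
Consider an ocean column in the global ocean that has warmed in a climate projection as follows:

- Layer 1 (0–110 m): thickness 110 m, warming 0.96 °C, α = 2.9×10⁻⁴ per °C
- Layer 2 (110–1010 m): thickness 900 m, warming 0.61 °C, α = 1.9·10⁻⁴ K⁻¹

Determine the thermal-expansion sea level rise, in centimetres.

0–110 m: 2.9×10⁻⁴ × 0.96 × 110 = 0.030624 m
900 × 0.61 × 1.9×10⁻⁴ = 0.10431 m
Δh = 0.030624 + 0.10431 = 0.134934 m ≈ 13.5 cm

13.5 cm of thermosteric rise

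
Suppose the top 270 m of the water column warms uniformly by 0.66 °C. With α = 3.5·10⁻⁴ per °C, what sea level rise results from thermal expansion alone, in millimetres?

62.4 mm

Δh = αΔT·H = 3.5×10⁻⁴ × 0.66 × 270 = 0.06237 m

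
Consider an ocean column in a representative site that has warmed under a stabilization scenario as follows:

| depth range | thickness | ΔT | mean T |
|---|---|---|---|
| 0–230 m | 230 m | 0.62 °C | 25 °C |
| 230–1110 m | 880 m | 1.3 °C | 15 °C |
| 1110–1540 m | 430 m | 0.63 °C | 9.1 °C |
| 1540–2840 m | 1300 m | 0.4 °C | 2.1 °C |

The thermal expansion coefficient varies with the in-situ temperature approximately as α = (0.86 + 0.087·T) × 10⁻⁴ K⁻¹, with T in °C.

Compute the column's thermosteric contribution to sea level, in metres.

0.390 m

Layer 1: α = (0.86 + 0.087×25)×10⁻⁴ = 3.035×10⁻⁴ K⁻¹
Layer 2: α = (0.86 + 0.087×15)×10⁻⁴ = 2.165×10⁻⁴ K⁻¹
Layer 3: α = (0.86 + 0.087×9.1)×10⁻⁴ = 1.6517×10⁻⁴ K⁻¹
Layer 4: α = (0.86 + 0.087×2.1)×10⁻⁴ = 1.0427×10⁻⁴ K⁻¹
Layer 1: 230 × 0.62 × 3.035×10⁻⁴ = 0.0432791 m
230–1110 m: 880 × 1.3 × 2.165×10⁻⁴ = 0.247676 m
Layer 3: 430 × 1.6517×10⁻⁴ × 0.63 = 0.044744553 m
0.4 × 1.0427×10⁻⁴ × 1300 = 0.0542204 m
Δh = 0.0432791 + 0.247676 + 0.044744553 + 0.0542204 = 0.389920053 m ≈ 0.390 m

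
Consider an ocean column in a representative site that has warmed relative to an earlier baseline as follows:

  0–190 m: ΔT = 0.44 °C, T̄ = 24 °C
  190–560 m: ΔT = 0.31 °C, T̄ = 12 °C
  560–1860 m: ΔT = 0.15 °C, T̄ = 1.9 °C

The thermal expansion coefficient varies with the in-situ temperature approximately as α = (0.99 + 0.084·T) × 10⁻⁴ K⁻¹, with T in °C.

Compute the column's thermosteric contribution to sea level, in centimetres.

Layer 1: α = (0.99 + 0.084×24)×10⁻⁴ = 3.006×10⁻⁴ K⁻¹
Layer 2: α = (0.99 + 0.084×12)×10⁻⁴ = 1.998×10⁻⁴ K⁻¹
Layer 3: α = (0.99 + 0.084×1.9)×10⁻⁴ = 1.1496×10⁻⁴ K⁻¹
3.006×10⁻⁴ × 0.44 × 190 = 0.02513016 m
1.998×10⁻⁴ × 0.31 × 370 = 0.02291706 m
Layer 3: 1.1496×10⁻⁴ × 1300 × 0.15 = 0.0224172 m
Δh = 0.02513016 + 0.02291706 + 0.0224172 = 0.07046442 m

Δh ≈ 7.05 cm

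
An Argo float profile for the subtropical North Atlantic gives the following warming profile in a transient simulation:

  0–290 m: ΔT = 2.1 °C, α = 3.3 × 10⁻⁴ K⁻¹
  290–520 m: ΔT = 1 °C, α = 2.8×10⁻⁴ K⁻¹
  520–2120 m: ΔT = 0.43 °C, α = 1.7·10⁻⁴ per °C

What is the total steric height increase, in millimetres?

Δh ≈ 382 mm

Layer 1: 290 × 3.3×10⁻⁴ × 2.1 = 0.20097 m
Layer 2: 1 × 230 × 2.8×10⁻⁴ = 0.06440 m
1.7×10⁻⁴ × 1600 × 0.43 = 0.11696 m
Δh = 0.20097 + 0.06440 + 0.11696 = 0.38233 m ≈ 382 mm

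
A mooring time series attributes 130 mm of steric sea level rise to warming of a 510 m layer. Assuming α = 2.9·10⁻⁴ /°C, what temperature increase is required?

ΔT ≈ 0.879 K

ΔT = Δh/(αH) = 0.13 / (2.9×10⁻⁴ × 510) ≈ 0.8790 K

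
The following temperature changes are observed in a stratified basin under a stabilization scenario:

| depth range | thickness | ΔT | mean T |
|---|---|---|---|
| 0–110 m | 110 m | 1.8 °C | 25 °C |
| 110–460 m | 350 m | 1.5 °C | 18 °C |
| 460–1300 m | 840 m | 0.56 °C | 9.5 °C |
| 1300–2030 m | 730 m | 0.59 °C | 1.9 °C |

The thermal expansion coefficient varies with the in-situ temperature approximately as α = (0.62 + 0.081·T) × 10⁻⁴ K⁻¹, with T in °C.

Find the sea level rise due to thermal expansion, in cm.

Layer 1: α = (0.62 + 0.081×25)×10⁻⁴ = 2.645×10⁻⁴ K⁻¹
Layer 2: α = (0.62 + 0.081×18)×10⁻⁴ = 2.078×10⁻⁴ K⁻¹
Layer 3: α = (0.62 + 0.081×9.5)×10⁻⁴ = 1.3895×10⁻⁴ K⁻¹
Layer 4: α = (0.62 + 0.081×1.9)×10⁻⁴ = 0.7739×10⁻⁴ K⁻¹
Layer 1: 1.8 × 2.645×10⁻⁴ × 110 = 0.052371 m
350 × 1.5 × 2.078×10⁻⁴ = 0.109095 m
460–1300 m: 840 × 1.3895×10⁻⁴ × 0.56 = 0.06536208 m
730 × 0.59 × 0.7739×10⁻⁴ = 0.033331873 m
Δh = 0.052371 + 0.109095 + 0.06536208 + 0.033331873 = 0.260159953 m

Δh ≈ 26.0 cm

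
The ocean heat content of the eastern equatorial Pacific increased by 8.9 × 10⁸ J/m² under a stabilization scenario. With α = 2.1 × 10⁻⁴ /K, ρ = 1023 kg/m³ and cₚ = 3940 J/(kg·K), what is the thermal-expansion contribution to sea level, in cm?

Δh = αQ/(ρcₚ) = 2.1×10⁻⁴ × 8.9×10⁸ / (1023 × 3940) ≈ 0.04637 m

Δh = 4.64 cm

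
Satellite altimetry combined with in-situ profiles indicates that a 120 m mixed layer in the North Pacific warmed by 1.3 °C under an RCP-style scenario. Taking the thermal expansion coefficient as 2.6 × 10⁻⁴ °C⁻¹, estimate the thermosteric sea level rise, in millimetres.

Δh = αΔT·H = 2.6×10⁻⁴ × 1.3 × 120 = 0.04056 m

Δh = 40.6 mm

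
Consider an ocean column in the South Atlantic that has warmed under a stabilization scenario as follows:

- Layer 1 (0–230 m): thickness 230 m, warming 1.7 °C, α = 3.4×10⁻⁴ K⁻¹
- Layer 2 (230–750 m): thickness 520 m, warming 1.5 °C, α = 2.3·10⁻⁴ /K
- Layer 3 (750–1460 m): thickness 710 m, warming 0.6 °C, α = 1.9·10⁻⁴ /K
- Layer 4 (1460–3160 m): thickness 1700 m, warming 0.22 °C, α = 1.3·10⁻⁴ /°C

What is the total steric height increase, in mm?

Δh = 442 mm

0–230 m: 3.4×10⁻⁴ × 230 × 1.7 = 0.13294 m
2.3×10⁻⁴ × 520 × 1.5 = 0.17940 m
750–1460 m: 0.6 × 1.9×10⁻⁴ × 710 = 0.08094 m
0.22 × 1.3×10⁻⁴ × 1700 = 0.04862 m
Δh = 0.13294 + 0.17940 + 0.08094 + 0.04862 = 0.44190 m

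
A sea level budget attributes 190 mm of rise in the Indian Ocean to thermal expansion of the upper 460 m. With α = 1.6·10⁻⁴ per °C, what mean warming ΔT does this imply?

2.58 °C

ΔT = Δh/(αH) = 0.19 / (1.6×10⁻⁴ × 460) ≈ 2.582 °C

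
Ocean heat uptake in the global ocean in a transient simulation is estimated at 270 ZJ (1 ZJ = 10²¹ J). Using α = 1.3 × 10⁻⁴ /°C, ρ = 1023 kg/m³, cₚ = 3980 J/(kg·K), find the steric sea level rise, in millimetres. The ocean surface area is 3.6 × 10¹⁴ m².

23.9 mm

Per unit area: Q = 270×10²¹ / (3.6×10¹⁴) = 7.5×10⁸ J/m²
Δh = αQ/(ρcₚ) = 1.3×10⁻⁴ × 7.5×10⁸ / (1023 × 3980) ≈ 0.023947 m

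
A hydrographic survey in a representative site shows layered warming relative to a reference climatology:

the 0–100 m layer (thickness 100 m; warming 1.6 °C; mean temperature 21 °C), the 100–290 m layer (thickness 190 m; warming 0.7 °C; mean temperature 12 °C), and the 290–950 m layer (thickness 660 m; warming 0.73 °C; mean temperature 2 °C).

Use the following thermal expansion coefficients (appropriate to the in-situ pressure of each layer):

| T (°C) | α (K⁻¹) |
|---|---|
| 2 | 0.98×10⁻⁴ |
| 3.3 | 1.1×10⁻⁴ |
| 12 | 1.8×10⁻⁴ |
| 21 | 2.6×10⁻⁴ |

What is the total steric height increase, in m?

0.11 m

Layer 1 at 21 °C → α = 2.6×10⁻⁴ K⁻¹
Layer 2 at 12 °C → α = 1.8×10⁻⁴ K⁻¹
Layer 3 at 2 °C → α = 0.98×10⁻⁴ K⁻¹
100 × 2.6×10⁻⁴ × 1.6 = 0.04160 m
Layer 2: 0.7 × 1.8×10⁻⁴ × 190 = 0.02394 m
0.98×10⁻⁴ × 660 × 0.73 = 0.0472164 m
Δh = 0.04160 + 0.02394 + 0.0472164 = 0.1127564 m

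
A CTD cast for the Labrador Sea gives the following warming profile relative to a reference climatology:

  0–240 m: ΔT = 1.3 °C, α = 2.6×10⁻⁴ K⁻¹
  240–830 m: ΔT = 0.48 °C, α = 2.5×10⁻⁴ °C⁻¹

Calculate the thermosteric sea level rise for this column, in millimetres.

150 mm of thermosteric rise

Layer 1: 1.3 × 2.6×10⁻⁴ × 240 = 0.08112 m
240–830 m: 0.48 × 2.5×10⁻⁴ × 590 = 0.07080 m
Δh = 0.08112 + 0.07080 = 0.15192 m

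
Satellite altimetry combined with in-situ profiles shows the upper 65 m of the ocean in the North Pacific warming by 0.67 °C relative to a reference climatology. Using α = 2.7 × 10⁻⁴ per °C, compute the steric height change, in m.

0.0118 m of thermosteric rise

Δh = αΔT·H = 2.7×10⁻⁴ × 0.67 × 65 = 0.0117585 m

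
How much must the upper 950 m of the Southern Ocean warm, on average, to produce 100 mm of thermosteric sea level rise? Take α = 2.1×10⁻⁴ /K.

ΔT = Δh/(αH) = 0.1 / (2.1×10⁻⁴ × 950) ≈ 0.5013 °C

0.501 °C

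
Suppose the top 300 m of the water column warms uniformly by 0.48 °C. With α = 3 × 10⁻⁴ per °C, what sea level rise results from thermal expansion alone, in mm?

Δh = αΔT·H = 3×10⁻⁴ × 0.48 × 300 = 0.04320 m

43 mm of thermosteric rise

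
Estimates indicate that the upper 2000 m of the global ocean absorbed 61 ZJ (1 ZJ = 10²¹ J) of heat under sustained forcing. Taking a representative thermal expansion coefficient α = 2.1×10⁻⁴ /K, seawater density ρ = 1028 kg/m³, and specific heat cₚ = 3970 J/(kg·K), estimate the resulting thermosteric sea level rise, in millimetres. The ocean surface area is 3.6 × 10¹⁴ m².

Δh = 8.72 mm

Per unit area: Q = 61×10²¹ / (3.6×10¹⁴) ≈ 1.694×10⁸ J/m²
Δh = αQ/(ρcₚ) = 2.1×10⁻⁴ × 1.694×10⁸ / (1028 × 3970) ≈ 0.0087166 m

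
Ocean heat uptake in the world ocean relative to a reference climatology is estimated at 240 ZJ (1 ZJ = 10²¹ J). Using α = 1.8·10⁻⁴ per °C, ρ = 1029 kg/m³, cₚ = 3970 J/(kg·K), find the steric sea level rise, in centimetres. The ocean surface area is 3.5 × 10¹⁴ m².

about 3.0 cm

Per unit area: Q = 240×10²¹ / (3.5×10¹⁴) ≈ 6.857×10⁸ J/m²
Δh = αQ/(ρcₚ) = 1.8×10⁻⁴ × 6.857×10⁸ / (1029 × 3970) ≈ 0.030213 m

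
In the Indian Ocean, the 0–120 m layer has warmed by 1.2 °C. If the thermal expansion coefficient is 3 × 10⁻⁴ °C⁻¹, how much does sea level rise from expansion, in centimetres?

Δh = αΔT·H = 3×10⁻⁴ × 1.2 × 120 = 0.04320 m

Δh = 4.32 cm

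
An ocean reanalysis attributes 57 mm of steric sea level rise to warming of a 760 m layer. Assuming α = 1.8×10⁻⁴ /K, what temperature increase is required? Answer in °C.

0.417 °C

ΔT = Δh/(αH) = 0.057 / (1.8×10⁻⁴ × 760) ≈ 0.4167 °C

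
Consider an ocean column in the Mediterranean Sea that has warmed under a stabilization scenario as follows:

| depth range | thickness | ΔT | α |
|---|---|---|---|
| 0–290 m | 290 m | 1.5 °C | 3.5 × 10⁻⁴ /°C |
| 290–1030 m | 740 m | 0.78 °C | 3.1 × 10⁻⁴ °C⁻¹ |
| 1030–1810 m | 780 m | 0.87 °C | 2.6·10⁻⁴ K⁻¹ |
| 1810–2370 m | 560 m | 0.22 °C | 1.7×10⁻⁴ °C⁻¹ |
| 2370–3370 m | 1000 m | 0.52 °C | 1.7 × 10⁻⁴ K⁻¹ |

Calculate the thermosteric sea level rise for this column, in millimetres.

Δh = 617 mm

Layer 1: 290 × 1.5 × 3.5×10⁻⁴ = 0.15225 m
Layer 2: 740 × 0.78 × 3.1×10⁻⁴ = 0.178932 m
1030–1810 m: 0.87 × 2.6×10⁻⁴ × 780 = 0.176436 m
1810–2370 m: 0.22 × 1.7×10⁻⁴ × 560 = 0.020944 m
2370–3370 m: 1.7×10⁻⁴ × 0.52 × 1000 = 0.08840 m
Δh = 0.15225 + 0.178932 + 0.176436 + 0.020944 + 0.08840 = 0.616962 m ≈ 617 mm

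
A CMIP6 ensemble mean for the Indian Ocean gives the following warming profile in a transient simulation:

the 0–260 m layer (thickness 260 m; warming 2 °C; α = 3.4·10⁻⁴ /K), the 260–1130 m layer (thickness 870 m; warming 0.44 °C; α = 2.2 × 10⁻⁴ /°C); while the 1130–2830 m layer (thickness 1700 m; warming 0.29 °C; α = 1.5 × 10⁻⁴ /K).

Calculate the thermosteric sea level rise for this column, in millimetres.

Layer 1: 2 × 3.4×10⁻⁴ × 260 = 0.17680 m
260–1130 m: 870 × 0.44 × 2.2×10⁻⁴ = 0.084216 m
1130–2830 m: 0.29 × 1700 × 1.5×10⁻⁴ = 0.07395 m
Δh = 0.17680 + 0.084216 + 0.07395 = 0.334966 m ≈ 330 mm

about 330 mm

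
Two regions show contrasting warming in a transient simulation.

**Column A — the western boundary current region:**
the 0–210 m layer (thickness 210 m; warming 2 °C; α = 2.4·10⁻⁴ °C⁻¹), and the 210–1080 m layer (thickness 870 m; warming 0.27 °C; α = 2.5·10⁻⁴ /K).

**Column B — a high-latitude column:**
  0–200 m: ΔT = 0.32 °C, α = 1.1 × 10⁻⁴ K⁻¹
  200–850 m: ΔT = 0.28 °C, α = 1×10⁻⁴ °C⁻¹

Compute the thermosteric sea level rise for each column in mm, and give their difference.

A: 160 mm; B: 25 mm; difference 130 mm

A Layer 1: 210 × 2 × 2.4×10⁻⁴ = 0.10080 m
A 210–1080 m: 2.5×10⁻⁴ × 0.27 × 870 = 0.058725 m
A total: 0.159525 m
B Layer 1: 200 × 1.1×10⁻⁴ × 0.32 = 0.00704 m
B 200–850 m: 1×10⁻⁴ × 650 × 0.28 = 0.01820 m
B total: 0.02524 m
Difference: 0.159525 − 0.02524 = 0.134285 m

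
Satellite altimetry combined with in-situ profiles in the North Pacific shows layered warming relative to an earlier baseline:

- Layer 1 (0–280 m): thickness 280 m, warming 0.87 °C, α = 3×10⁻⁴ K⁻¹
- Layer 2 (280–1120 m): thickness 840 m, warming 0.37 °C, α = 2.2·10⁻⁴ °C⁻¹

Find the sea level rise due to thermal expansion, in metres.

Layer 1: 3×10⁻⁴ × 0.87 × 280 = 0.07308 m
0.37 × 840 × 2.2×10⁻⁴ = 0.068376 m
Δh = 0.07308 + 0.068376 = 0.141456 m

0.14 m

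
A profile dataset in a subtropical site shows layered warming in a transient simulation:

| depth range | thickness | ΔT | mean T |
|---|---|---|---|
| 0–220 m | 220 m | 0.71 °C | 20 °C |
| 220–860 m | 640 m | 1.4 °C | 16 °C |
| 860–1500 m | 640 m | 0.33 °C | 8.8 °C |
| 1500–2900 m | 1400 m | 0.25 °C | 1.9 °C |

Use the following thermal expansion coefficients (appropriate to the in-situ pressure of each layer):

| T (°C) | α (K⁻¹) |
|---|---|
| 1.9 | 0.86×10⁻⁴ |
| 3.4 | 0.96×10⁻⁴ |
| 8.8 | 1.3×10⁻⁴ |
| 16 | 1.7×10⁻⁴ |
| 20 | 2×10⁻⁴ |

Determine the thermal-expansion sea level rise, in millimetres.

Layer 1 at 20 °C → α = 2×10⁻⁴ K⁻¹
Layer 2 at 16 °C → α = 1.7×10⁻⁴ K⁻¹
Layer 3 at 8.8 °C → α = 1.3×10⁻⁴ K⁻¹
Layer 4 at 1.9 °C → α = 0.86×10⁻⁴ K⁻¹
0–220 m: 0.71 × 2×10⁻⁴ × 220 = 0.03124 m
Layer 2: 640 × 1.7×10⁻⁴ × 1.4 = 0.15232 m
Layer 3: 640 × 0.33 × 1.3×10⁻⁴ = 0.027456 m
0.86×10⁻⁴ × 1400 × 0.25 = 0.03010 m
Δh = 0.03124 + 0.15232 + 0.027456 + 0.03010 = 0.241116 m

Δh = 240 mm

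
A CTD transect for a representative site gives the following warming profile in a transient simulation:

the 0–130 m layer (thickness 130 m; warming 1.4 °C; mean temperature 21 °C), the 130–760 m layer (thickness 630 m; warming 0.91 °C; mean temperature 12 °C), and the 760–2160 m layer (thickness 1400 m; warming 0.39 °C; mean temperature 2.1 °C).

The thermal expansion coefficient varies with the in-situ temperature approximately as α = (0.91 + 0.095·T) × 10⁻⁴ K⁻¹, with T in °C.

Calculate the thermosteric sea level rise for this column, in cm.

Layer 1: α = (0.91 + 0.095×21)×10⁻⁴ = 2.905×10⁻⁴ K⁻¹
Layer 2: α = (0.91 + 0.095×12)×10⁻⁴ = 2.05×10⁻⁴ K⁻¹
Layer 3: α = (0.91 + 0.095×2.1)×10⁻⁴ = 1.1095×10⁻⁴ K⁻¹
Layer 1: 130 × 1.4 × 2.905×10⁻⁴ = 0.052871 m
130–760 m: 630 × 2.05×10⁻⁴ × 0.91 = 0.1175265 m
Layer 3: 1.1095×10⁻⁴ × 1400 × 0.39 = 0.0605787 m
Δh = 0.052871 + 0.1175265 + 0.0605787 = 0.2309762 m

23.1 cm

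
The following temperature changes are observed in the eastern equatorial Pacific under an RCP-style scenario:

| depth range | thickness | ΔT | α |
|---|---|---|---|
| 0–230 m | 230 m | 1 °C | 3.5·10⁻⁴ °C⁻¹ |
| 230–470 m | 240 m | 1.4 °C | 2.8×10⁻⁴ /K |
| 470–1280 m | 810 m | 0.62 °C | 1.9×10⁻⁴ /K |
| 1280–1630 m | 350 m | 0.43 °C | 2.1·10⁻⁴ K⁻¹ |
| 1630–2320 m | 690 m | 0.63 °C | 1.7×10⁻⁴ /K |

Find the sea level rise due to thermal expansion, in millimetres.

Layer 1: 3.5×10⁻⁴ × 230 × 1 = 0.08050 m
1.4 × 240 × 2.8×10⁻⁴ = 0.09408 m
Layer 3: 0.62 × 810 × 1.9×10⁻⁴ = 0.095418 m
Layer 4: 350 × 2.1×10⁻⁴ × 0.43 = 0.031605 m
690 × 1.7×10⁻⁴ × 0.63 = 0.073899 m
Δh = 0.08050 + 0.09408 + 0.095418 + 0.031605 + 0.073899 = 0.375502 m

376 mm of thermosteric rise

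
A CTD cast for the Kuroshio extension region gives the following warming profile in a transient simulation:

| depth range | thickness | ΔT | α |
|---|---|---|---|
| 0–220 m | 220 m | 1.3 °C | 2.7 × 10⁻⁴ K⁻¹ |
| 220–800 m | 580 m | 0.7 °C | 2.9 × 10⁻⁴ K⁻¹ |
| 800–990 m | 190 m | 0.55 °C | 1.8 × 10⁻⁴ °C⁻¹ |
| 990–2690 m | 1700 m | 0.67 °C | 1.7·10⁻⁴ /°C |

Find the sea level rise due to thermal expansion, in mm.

about 407 mm

1.3 × 220 × 2.7×10⁻⁴ = 0.07722 m
220–800 m: 0.7 × 2.9×10⁻⁴ × 580 = 0.11774 m
Layer 3: 190 × 0.55 × 1.8×10⁻⁴ = 0.01881 m
Layer 4: 1.7×10⁻⁴ × 0.67 × 1700 = 0.19363 m
Δh = 0.07722 + 0.11774 + 0.01881 + 0.19363 = 0.40740 m ≈ 407 mm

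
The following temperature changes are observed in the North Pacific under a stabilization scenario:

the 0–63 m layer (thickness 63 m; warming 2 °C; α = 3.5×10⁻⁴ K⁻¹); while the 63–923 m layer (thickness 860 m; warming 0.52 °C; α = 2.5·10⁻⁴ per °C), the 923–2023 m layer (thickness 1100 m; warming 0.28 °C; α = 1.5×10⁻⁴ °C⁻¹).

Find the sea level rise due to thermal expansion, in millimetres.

200 mm

3.5×10⁻⁴ × 63 × 2 = 0.04410 m
0.52 × 2.5×10⁻⁴ × 860 = 0.11180 m
1.5×10⁻⁴ × 1100 × 0.28 = 0.04620 m
Δh = 0.04410 + 0.11180 + 0.04620 = 0.20210 m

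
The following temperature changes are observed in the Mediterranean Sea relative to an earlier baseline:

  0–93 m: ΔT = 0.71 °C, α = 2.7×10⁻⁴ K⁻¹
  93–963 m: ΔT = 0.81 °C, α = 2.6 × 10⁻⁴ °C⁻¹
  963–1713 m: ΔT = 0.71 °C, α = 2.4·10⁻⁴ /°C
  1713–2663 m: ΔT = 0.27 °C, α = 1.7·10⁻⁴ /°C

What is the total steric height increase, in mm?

0–93 m: 0.71 × 2.7×10⁻⁴ × 93 = 0.0178281 m
Layer 2: 870 × 0.81 × 2.6×10⁻⁴ = 0.183222 m
963–1713 m: 750 × 0.71 × 2.4×10⁻⁴ = 0.12780 m
950 × 1.7×10⁻⁴ × 0.27 = 0.043605 m
Δh = 0.0178281 + 0.183222 + 0.12780 + 0.043605 = 0.3724551 m

about 372 mm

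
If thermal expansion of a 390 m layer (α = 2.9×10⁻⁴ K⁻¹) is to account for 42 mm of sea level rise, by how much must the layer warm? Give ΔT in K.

0.371 K

ΔT = Δh/(αH) = 0.042 / (2.9×10⁻⁴ × 390) ≈ 0.3714 K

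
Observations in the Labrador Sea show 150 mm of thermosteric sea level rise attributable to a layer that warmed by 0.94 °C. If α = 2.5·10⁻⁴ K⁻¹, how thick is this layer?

about 638 m

H = Δh/(αΔT) = 0.15 / (2.5×10⁻⁴ × 0.94) ≈ 638.3 m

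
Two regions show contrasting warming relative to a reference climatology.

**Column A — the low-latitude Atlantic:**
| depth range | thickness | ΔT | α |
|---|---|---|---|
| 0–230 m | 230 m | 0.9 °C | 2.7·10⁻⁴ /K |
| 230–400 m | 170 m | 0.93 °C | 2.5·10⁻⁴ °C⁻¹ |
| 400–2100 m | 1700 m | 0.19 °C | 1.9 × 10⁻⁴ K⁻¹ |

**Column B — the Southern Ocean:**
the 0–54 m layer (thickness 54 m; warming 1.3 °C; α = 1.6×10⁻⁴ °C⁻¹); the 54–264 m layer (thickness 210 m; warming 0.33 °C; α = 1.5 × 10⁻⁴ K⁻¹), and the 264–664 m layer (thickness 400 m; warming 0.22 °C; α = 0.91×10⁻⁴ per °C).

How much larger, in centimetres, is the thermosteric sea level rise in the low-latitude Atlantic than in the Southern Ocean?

A Layer 1: 230 × 2.7×10⁻⁴ × 0.9 = 0.05589 m
A 0.93 × 170 × 2.5×10⁻⁴ = 0.039525 m
A 1.9×10⁻⁴ × 0.19 × 1700 = 0.06137 m
A total: 0.156785 m
B Layer 1: 54 × 1.3 × 1.6×10⁻⁴ = 0.011232 m
B 210 × 0.33 × 1.5×10⁻⁴ = 0.010395 m
B Layer 3: 400 × 0.22 × 0.91×10⁻⁴ = 0.008008 m
B total: 0.029635 m
Difference: 0.156785 − 0.029635 = 0.12715 m

Δh_A − Δh_B ≈ 13 cm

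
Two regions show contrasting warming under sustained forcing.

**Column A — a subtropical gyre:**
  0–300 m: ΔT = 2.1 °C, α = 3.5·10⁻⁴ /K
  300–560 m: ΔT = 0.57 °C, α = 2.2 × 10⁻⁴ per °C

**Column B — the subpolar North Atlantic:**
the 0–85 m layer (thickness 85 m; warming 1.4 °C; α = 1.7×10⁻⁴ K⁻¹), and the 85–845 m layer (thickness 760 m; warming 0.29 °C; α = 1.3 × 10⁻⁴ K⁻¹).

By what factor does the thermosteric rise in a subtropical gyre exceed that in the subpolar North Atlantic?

a factor of 5.18

A 3.5×10⁻⁴ × 2.1 × 300 = 0.22050 m
A 300–560 m: 0.57 × 260 × 2.2×10⁻⁴ = 0.032604 m
A total: 0.253104 m
B 0–85 m: 85 × 1.4 × 1.7×10⁻⁴ = 0.02023 m
B Layer 2: 0.29 × 760 × 1.3×10⁻⁴ = 0.028652 m
B total: 0.048882 m
Ratio: 0.253104 / 0.048882 ≈ 5.178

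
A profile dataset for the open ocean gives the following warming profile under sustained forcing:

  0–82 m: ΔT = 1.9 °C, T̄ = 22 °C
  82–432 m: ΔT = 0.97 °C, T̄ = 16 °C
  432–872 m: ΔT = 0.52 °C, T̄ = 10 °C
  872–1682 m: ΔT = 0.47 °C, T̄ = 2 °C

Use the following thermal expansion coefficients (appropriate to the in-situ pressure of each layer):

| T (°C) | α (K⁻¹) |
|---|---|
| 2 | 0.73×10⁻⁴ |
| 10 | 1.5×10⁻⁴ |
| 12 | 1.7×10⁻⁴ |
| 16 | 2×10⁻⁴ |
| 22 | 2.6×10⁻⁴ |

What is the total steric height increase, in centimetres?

17 cm of thermosteric rise

Layer 1 at 22 °C → α = 2.6×10⁻⁴ K⁻¹
Layer 2 at 16 °C → α = 2×10⁻⁴ K⁻¹
Layer 3 at 10 °C → α = 1.5×10⁻⁴ K⁻¹
Layer 4 at 2 °C → α = 0.73×10⁻⁴ K⁻¹
1.9 × 2.6×10⁻⁴ × 82 = 0.040508 m
Layer 2: 2×10⁻⁴ × 0.97 × 350 = 0.06790 m
1.5×10⁻⁴ × 0.52 × 440 = 0.03432 m
810 × 0.47 × 0.73×10⁻⁴ = 0.0277911 m
Δh = 0.040508 + 0.06790 + 0.03432 + 0.0277911 = 0.1705191 m ≈ 17 cm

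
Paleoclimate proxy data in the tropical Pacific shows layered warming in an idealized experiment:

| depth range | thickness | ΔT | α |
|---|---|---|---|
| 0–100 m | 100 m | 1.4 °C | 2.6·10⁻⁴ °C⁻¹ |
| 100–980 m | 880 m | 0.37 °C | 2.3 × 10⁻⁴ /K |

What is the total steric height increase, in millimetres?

2.6×10⁻⁴ × 1.4 × 100 = 0.03640 m
100–980 m: 2.3×10⁻⁴ × 880 × 0.37 = 0.074888 m
Δh = 0.03640 + 0.074888 = 0.111288 m ≈ 110 mm

about 110 mm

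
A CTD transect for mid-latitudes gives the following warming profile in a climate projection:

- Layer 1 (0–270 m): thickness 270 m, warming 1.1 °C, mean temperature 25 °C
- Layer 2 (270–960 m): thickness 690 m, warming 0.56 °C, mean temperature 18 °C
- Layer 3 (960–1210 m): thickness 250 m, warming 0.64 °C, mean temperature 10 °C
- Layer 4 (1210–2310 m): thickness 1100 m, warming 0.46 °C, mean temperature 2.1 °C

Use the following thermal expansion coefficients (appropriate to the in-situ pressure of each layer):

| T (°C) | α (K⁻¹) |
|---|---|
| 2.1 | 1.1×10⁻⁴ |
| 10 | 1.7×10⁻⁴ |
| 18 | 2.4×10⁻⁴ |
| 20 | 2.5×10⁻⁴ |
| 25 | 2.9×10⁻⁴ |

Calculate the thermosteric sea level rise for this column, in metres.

Δh = 0.262 m

Layer 1 at 25 °C → α = 2.9×10⁻⁴ K⁻¹
Layer 2 at 18 °C → α = 2.4×10⁻⁴ K⁻¹
Layer 3 at 10 °C → α = 1.7×10⁻⁴ K⁻¹
Layer 4 at 2.1 °C → α = 1.1×10⁻⁴ K⁻¹
0–270 m: 1.1 × 270 × 2.9×10⁻⁴ = 0.08613 m
2.4×10⁻⁴ × 0.56 × 690 = 0.092736 m
1.7×10⁻⁴ × 0.64 × 250 = 0.02720 m
Layer 4: 1.1×10⁻⁴ × 0.46 × 1100 = 0.05566 m
Δh = 0.08613 + 0.092736 + 0.02720 + 0.05566 = 0.261726 m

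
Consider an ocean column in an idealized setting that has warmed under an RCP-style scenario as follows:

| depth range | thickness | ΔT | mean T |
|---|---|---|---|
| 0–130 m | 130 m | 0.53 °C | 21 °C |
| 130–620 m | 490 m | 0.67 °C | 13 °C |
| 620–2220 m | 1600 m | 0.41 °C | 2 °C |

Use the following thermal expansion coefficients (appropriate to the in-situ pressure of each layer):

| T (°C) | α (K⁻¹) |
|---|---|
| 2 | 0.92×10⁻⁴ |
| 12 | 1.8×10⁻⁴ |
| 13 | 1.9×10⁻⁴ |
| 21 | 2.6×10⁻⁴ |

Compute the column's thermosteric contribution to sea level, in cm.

Δh = 14 cm

Layer 1 at 21 °C → α = 2.6×10⁻⁴ K⁻¹
Layer 2 at 13 °C → α = 1.9×10⁻⁴ K⁻¹
Layer 3 at 2 °C → α = 0.92×10⁻⁴ K⁻¹
Layer 1: 0.53 × 130 × 2.6×10⁻⁴ = 0.017914 m
130–620 m: 0.67 × 490 × 1.9×10⁻⁴ = 0.062377 m
Layer 3: 1600 × 0.41 × 0.92×10⁻⁴ = 0.060352 m
Δh = 0.017914 + 0.062377 + 0.060352 = 0.140643 m ≈ 14 cm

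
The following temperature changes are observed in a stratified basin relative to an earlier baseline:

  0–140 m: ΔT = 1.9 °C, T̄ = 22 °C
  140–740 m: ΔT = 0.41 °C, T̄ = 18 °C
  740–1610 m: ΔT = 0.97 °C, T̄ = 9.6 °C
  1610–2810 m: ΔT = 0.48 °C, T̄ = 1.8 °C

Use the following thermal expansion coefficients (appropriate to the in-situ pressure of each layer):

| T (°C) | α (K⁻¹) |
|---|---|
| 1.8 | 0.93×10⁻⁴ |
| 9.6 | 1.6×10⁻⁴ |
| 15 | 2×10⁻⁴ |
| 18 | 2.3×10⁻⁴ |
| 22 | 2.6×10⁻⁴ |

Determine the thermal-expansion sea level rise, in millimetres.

314 mm

Layer 1 at 22 °C → α = 2.6×10⁻⁴ K⁻¹
Layer 2 at 18 °C → α = 2.3×10⁻⁴ K⁻¹
Layer 3 at 9.6 °C → α = 1.6×10⁻⁴ K⁻¹
Layer 4 at 1.8 °C → α = 0.93×10⁻⁴ K⁻¹
Layer 1: 140 × 2.6×10⁻⁴ × 1.9 = 0.06916 m
600 × 0.41 × 2.3×10⁻⁴ = 0.05658 m
740–1610 m: 1.6×10⁻⁴ × 0.97 × 870 = 0.135024 m
0.48 × 1200 × 0.93×10⁻⁴ = 0.053568 m
Δh = 0.06916 + 0.05658 + 0.135024 + 0.053568 = 0.314332 m ≈ 314 mm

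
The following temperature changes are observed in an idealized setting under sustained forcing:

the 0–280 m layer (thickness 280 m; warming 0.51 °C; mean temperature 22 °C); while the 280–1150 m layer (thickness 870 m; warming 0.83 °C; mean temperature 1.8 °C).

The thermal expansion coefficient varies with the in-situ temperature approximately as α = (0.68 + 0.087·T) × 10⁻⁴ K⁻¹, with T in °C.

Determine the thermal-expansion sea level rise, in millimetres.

Layer 1: α = (0.68 + 0.087×22)×10⁻⁴ = 2.594×10⁻⁴ K⁻¹
Layer 2: α = (0.68 + 0.087×1.8)×10⁻⁴ = 0.8366×10⁻⁴ K⁻¹
Layer 1: 2.594×10⁻⁴ × 280 × 0.51 = 0.03704232 m
0.8366×10⁻⁴ × 870 × 0.83 = 0.060410886 m
Δh = 0.03704232 + 0.060410886 = 0.097453206 m

97.5 mm of thermosteric rise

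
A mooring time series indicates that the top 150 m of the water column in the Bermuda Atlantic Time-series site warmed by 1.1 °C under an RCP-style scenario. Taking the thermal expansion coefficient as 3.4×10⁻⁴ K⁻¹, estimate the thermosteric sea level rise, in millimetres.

Δh ≈ 56 mm

Δh = αΔT·H = 3.4×10⁻⁴ × 1.1 × 150 = 0.05610 m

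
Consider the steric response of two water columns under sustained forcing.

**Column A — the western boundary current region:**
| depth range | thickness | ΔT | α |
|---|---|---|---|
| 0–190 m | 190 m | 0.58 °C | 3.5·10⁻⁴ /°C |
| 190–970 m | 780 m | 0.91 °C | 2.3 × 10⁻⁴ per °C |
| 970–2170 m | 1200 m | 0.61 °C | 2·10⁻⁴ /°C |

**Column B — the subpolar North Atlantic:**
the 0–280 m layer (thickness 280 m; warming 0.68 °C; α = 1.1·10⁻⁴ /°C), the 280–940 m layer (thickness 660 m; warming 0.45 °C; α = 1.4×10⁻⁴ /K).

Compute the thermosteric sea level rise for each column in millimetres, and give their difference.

A Layer 1: 3.5×10⁻⁴ × 0.58 × 190 = 0.03857 m
A Layer 2: 2.3×10⁻⁴ × 0.91 × 780 = 0.163254 m
A 970–2170 m: 0.61 × 1200 × 2×10⁻⁴ = 0.14640 m
A total: 0.348224 m
B Layer 1: 1.1×10⁻⁴ × 0.68 × 280 = 0.020944 m
B 1.4×10⁻⁴ × 660 × 0.45 = 0.04158 m
B total: 0.062524 m
Difference: 0.348224 − 0.062524 = 0.28570 m

A: 348 mm; B: 62.5 mm; difference 286 mm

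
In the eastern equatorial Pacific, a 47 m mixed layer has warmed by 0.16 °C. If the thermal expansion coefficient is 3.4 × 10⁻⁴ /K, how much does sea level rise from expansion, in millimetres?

Δh = 2.56 mm

Δh = αΔT·H = 3.4×10⁻⁴ × 0.16 × 47 = 0.0025568 m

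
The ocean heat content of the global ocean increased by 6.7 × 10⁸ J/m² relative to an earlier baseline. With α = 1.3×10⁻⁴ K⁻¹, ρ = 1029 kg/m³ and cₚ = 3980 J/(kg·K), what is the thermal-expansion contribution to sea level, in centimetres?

Δh = αQ/(ρcₚ) = 1.3×10⁻⁴ × 6.7×10⁸ / (1029 × 3980) ≈ 0.021268 m

2.1 cm of thermosteric rise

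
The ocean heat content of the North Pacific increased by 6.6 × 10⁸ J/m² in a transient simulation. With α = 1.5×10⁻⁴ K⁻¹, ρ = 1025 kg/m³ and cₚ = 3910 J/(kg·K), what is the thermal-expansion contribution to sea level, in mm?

Δh = 24.7 mm

Δh = αQ/(ρcₚ) = 1.5×10⁻⁴ × 6.6×10⁸ / (1025 × 3910) ≈ 0.024702 m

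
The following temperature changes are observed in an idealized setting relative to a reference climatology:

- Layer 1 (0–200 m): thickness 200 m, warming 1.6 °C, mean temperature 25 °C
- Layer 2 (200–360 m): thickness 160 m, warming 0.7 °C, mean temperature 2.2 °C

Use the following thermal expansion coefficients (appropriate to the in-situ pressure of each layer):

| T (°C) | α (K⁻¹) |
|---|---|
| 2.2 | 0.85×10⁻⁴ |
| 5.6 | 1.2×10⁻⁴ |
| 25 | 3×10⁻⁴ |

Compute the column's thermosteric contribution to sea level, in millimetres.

Layer 1 at 25 °C → α = 3×10⁻⁴ K⁻¹
Layer 2 at 2.2 °C → α = 0.85×10⁻⁴ K⁻¹
200 × 3×10⁻⁴ × 1.6 = 0.09600 m
200–360 m: 0.85×10⁻⁴ × 160 × 0.7 = 0.00952 m
Δh = 0.09600 + 0.00952 = 0.10552 m

110 mm of thermosteric rise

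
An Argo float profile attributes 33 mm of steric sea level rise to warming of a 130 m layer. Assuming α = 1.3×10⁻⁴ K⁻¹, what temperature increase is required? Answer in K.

about 1.95 K

ΔT = Δh/(αH) = 0.033 / (1.3×10⁻⁴ × 130) ≈ 1.953 K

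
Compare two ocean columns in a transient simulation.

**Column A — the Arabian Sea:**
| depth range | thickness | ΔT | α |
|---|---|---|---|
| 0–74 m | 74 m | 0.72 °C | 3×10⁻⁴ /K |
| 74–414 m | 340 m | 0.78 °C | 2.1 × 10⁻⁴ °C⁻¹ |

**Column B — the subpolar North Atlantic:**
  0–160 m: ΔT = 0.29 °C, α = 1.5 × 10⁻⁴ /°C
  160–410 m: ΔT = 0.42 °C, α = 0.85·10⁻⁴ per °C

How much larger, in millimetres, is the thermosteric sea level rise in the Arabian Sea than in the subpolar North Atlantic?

Δh_A − Δh_B ≈ 55.8 mm

A 0–74 m: 3×10⁻⁴ × 74 × 0.72 = 0.015984 m
A Layer 2: 340 × 0.78 × 2.1×10⁻⁴ = 0.055692 m
A total: 0.071676 m
B 1.5×10⁻⁴ × 160 × 0.29 = 0.00696 m
B Layer 2: 0.85×10⁻⁴ × 250 × 0.42 = 0.008925 m
B total: 0.015885 m
Difference: 0.071676 − 0.015885 = 0.055791 m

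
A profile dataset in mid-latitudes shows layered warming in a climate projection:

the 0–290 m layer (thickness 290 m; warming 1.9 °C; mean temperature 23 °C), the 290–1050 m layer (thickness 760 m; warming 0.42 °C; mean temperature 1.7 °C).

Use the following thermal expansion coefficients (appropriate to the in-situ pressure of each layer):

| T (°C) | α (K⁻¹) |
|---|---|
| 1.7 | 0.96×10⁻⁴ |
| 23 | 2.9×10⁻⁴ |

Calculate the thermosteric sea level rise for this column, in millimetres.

Layer 1 at 23 °C → α = 2.9×10⁻⁴ K⁻¹
Layer 2 at 1.7 °C → α = 0.96×10⁻⁴ K⁻¹
290 × 2.9×10⁻⁴ × 1.9 = 0.15979 m
290–1050 m: 0.42 × 0.96×10⁻⁴ × 760 = 0.0306432 m
Δh = 0.15979 + 0.0306432 = 0.1904332 m ≈ 190 mm

about 190 mm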